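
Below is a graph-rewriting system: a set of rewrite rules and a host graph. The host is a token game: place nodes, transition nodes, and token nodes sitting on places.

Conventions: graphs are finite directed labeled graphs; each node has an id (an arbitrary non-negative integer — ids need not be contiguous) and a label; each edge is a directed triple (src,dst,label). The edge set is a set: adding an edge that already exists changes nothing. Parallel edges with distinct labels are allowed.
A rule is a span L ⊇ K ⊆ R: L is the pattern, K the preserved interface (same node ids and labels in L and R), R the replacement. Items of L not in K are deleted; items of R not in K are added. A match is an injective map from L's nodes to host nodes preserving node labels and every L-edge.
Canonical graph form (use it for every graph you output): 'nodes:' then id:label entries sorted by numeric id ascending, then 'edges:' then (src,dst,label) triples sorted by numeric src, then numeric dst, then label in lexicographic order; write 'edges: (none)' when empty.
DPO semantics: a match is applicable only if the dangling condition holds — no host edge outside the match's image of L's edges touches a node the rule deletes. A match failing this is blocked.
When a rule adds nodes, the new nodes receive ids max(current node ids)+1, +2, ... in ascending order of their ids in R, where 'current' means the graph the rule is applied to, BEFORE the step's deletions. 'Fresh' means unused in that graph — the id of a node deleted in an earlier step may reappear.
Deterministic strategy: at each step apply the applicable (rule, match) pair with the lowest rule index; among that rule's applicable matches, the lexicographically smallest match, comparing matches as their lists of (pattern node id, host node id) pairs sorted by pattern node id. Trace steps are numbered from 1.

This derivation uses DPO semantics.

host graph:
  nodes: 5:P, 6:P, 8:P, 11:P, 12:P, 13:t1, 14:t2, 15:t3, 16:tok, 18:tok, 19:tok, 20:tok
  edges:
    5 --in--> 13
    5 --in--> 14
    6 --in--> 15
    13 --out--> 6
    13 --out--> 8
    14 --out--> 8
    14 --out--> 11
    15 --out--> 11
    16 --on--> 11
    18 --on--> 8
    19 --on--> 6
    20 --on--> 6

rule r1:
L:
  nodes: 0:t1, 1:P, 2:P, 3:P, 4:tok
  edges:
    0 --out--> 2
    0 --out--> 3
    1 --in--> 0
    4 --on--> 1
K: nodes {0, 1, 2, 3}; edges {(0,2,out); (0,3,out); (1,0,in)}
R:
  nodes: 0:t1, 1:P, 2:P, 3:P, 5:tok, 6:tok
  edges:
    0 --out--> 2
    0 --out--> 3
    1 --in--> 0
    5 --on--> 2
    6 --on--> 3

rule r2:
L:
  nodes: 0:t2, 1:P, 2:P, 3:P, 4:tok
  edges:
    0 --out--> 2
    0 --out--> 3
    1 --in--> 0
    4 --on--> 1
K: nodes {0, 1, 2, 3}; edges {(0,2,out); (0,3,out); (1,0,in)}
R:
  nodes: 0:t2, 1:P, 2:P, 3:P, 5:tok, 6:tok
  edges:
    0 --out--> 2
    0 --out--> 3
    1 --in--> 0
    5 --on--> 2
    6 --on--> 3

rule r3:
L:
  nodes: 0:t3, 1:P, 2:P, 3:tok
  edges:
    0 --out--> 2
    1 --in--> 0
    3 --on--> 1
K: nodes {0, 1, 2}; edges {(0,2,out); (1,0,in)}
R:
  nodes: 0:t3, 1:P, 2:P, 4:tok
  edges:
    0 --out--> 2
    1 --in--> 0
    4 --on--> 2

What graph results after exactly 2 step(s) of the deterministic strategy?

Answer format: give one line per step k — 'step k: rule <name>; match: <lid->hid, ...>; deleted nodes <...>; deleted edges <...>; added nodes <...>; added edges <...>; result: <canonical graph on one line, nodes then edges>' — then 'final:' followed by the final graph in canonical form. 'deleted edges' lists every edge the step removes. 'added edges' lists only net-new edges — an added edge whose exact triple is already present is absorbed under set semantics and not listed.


step 1: rule r3; match: 0->15, 1->6, 2->11, 3->19; deleted nodes 19; deleted edges (19,6,on); added nodes 21; added edges (21,11,on); result: nodes: 5:P, 6:P, 8:P, 11:P, 12:P, 13:t1, 14:t2, 15:t3, 16:tok, 18:tok, 20:tok, 21:tok edges: (5,13,in); (5,14,in); (6,15,in); (13,6,out); (13,8,out); (14,8,out); (14,11,out); (15,11,out); (16,11,on); (18,8,on); (20,6,on); (21,11,on)
step 2: rule r3; match: 0->15, 1->6, 2->11, 3->20; deleted nodes 20; deleted edges (20,6,on); added nodes 22; added edges (22,11,on); result: nodes: 5:P, 6:P, 8:P, 11:P, 12:P, 13:t1, 14:t2, 15:t3, 16:tok, 18:tok, 21:tok, 22:tok edges: (5,13,in); (5,14,in); (6,15,in); (13,6,out); (13,8,out); (14,8,out); (14,11,out); (15,11,out); (16,11,on); (18,8,on); (21,11,on); (22,11,on)
final:
nodes: 5:P, 6:P, 8:P, 11:P, 12:P, 13:t1, 14:t2, 15:t3, 16:tok, 18:tok, 21:tok, 22:tok
edges: (5,13,in); (5,14,in); (6,15,in); (13,6,out); (13,8,out); (14,8,out); (14,11,out); (15,11,out); (16,11,on); (18,8,on); (21,11,on); (22,11,on)


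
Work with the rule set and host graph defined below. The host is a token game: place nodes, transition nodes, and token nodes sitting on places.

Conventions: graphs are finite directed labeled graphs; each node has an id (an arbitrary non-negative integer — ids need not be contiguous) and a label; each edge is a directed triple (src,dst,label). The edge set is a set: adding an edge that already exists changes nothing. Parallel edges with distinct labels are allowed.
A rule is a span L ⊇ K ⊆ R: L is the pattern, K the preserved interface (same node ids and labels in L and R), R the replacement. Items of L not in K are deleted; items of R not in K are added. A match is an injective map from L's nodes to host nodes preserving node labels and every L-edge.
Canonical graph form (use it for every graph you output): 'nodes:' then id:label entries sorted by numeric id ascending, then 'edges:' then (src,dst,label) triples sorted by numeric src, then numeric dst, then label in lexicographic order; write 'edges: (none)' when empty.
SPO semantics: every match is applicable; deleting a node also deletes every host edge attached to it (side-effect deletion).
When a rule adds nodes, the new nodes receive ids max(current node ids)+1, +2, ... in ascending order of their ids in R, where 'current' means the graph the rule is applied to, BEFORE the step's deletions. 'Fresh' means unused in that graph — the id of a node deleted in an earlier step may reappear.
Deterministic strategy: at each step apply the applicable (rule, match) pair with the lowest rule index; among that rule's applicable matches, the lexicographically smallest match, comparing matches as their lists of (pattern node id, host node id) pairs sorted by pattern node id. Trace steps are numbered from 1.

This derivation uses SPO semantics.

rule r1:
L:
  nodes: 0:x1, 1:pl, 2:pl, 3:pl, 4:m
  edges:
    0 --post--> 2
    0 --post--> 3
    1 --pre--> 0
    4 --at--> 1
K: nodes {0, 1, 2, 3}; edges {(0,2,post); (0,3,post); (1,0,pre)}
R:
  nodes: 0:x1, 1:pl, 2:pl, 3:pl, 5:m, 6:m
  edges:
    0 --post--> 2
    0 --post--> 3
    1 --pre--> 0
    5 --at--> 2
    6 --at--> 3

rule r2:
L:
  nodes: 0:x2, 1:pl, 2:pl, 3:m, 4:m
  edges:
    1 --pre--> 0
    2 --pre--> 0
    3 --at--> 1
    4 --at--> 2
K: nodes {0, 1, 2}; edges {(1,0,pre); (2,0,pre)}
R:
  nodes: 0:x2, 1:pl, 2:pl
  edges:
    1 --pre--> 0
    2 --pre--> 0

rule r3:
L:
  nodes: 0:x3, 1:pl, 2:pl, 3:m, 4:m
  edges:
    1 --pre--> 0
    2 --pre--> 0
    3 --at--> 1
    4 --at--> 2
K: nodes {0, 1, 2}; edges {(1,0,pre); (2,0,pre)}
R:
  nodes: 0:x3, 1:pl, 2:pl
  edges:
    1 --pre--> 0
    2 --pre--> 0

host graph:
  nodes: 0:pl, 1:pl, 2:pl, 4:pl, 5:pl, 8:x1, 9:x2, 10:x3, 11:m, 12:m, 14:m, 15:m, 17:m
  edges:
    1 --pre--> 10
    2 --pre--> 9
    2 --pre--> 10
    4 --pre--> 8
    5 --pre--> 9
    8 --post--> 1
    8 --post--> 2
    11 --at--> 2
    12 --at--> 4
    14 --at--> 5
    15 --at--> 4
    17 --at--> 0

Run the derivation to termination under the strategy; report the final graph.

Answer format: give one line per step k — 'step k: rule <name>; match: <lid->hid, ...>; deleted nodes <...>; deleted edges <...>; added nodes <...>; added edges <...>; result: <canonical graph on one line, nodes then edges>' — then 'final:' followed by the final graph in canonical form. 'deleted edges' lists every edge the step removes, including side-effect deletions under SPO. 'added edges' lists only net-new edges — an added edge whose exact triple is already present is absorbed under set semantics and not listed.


step 1: rule r1; match: 0->8, 1->4, 2->1, 3->2, 4->12; deleted nodes 12; deleted edges (12,4,at); added nodes 18, 19; added edges (18,1,at); (19,2,at); result: nodes: 0:pl, 1:pl, 2:pl, 4:pl, 5:pl, 8:x1, 9:x2, 10:x3, 11:m, 14:m, 15:m, 17:m, 18:m, 19:m edges: (1,10,pre); (2,9,pre); (2,10,pre); (4,8,pre); (5,9,pre); (8,1,post); (8,2,post); (11,2,at); (14,5,at); (15,4,at); (17,0,at); (18,1,at); (19,2,at)
step 2: rule r1; match: 0->8, 1->4, 2->1, 3->2, 4->15; deleted nodes 15; deleted edges (15,4,at); added nodes 20, 21; added edges (20,1,at); (21,2,at); result: nodes: 0:pl, 1:pl, 2:pl, 4:pl, 5:pl, 8:x1, 9:x2, 10:x3, 11:m, 14:m, 17:m, 18:m, 19:m, 20:m, 21:m edges: (1,10,pre); (2,9,pre); (2,10,pre); (4,8,pre); (5,9,pre); (8,1,post); (8,2,post); (11,2,at); (14,5,at); (17,0,at); (18,1,at); (19,2,at); (20,1,at); (21,2,at)
step 3: rule r2; match: 0->9, 1->2, 2->5, 3->11, 4->14; deleted nodes 11, 14; deleted edges (11,2,at); (14,5,at); added nodes (none); added edges (none); result: nodes: 0:pl, 1:pl, 2:pl, 4:pl, 5:pl, 8:x1, 9:x2, 10:x3, 17:m, 18:m, 19:m, 20:m, 21:m edges: (1,10,pre); (2,9,pre); (2,10,pre); (4,8,pre); (5,9,pre); (8,1,post); (8,2,post); (17,0,at); (18,1,at); (19,2,at); (20,1,at); (21,2,at)
step 4: rule r3; match: 0->10, 1->1, 2->2, 3->18, 4->19; deleted nodes 18, 19; deleted edges (18,1,at); (19,2,at); added nodes (none); added edges (none); result: nodes: 0:pl, 1:pl, 2:pl, 4:pl, 5:pl, 8:x1, 9:x2, 10:x3, 17:m, 20:m, 21:m edges: (1,10,pre); (2,9,pre); (2,10,pre); (4,8,pre); (5,9,pre); (8,1,post); (8,2,post); (17,0,at); (20,1,at); (21,2,at)
step 5: rule r3; match: 0->10, 1->1, 2->2, 3->20, 4->21; deleted nodes 20, 21; deleted edges (20,1,at); (21,2,at); added nodes (none); added edges (none); result: nodes: 0:pl, 1:pl, 2:pl, 4:pl, 5:pl, 8:x1, 9:x2, 10:x3, 17:m edges: (1,10,pre); (2,9,pre); (2,10,pre); (4,8,pre); (5,9,pre); (8,1,post); (8,2,post); (17,0,at)
final:
nodes: 0:pl, 1:pl, 2:pl, 4:pl, 5:pl, 8:x1, 9:x2, 10:x3, 17:m
edges: (1,10,pre); (2,9,pre); (2,10,pre); (4,8,pre); (5,9,pre); (8,1,post); (8,2,post); (17,0,at)


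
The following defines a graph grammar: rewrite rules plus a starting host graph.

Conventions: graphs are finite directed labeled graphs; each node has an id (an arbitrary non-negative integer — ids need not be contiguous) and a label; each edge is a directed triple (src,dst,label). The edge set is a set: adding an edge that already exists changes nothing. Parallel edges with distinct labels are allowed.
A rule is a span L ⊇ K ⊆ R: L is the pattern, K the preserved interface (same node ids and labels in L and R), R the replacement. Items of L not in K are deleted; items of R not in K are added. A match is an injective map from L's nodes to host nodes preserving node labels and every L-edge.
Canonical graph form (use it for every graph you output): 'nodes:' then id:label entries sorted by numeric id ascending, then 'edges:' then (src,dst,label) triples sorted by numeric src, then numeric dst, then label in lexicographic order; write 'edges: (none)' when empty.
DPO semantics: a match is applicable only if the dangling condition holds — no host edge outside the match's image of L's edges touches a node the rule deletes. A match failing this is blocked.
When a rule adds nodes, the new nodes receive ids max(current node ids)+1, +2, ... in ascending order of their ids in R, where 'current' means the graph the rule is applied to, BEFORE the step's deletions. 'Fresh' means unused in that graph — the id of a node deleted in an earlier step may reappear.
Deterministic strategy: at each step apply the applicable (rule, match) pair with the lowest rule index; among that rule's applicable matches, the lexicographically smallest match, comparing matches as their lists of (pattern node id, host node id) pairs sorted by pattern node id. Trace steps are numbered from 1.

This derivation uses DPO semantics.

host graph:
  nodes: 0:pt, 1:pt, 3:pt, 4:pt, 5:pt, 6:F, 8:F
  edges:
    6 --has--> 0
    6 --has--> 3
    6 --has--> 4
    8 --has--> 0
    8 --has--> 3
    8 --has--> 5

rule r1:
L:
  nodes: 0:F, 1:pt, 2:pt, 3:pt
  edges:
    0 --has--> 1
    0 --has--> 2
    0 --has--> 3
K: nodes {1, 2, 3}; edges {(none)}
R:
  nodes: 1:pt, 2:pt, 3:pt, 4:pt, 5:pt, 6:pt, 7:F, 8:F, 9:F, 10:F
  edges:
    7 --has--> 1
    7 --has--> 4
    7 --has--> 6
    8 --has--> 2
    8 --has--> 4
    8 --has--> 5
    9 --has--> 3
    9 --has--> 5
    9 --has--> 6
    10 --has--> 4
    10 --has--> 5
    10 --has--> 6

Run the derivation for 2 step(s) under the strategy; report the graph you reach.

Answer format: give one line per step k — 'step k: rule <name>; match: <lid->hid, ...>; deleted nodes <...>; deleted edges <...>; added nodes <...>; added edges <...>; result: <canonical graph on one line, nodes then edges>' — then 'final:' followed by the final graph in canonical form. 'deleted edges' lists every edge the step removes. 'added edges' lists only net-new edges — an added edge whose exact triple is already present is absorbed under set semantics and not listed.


step 1: rule r1; match: 0->6, 1->0, 2->3, 3->4; deleted nodes 6; deleted edges (6,0,has); (6,3,has); (6,4,has); added nodes 9, 10, 11, 12, 13, 14, 15; added edges (12,0,has); (12,9,has); (12,11,has); (13,3,has); (13,9,has); (13,10,has); (14,4,has); (14,10,has); (14,11,has); (15,9,has); (15,10,has); (15,11,has); result: nodes: 0:pt, 1:pt, 3:pt, 4:pt, 5:pt, 8:F, 9:pt, 10:pt, 11:pt, 12:F, 13:F, 14:F, 15:F edges: (8,0,has); (8,3,has); (8,5,has); (12,0,has); (12,9,has); (12,11,has); (13,3,has); (13,9,has); (13,10,has); (14,4,has); (14,10,has); (14,11,has); (15,9,has); (15,10,has); (15,11,has)
step 2: rule r1; match: 0->8, 1->0, 2->3, 3->5; deleted nodes 8; deleted edges (8,0,has); (8,3,has); (8,5,has); added nodes 16, 17, 18, 19, 20, 21, 22; added edges (19,0,has); (19,16,has); (19,18,has); (20,3,has); (20,16,has); (20,17,has); (21,5,has); (21,17,has); (21,18,has); (22,16,has); (22,17,has); (22,18,has); result: nodes: 0:pt, 1:pt, 3:pt, 4:pt, 5:pt, 9:pt, 10:pt, 11:pt, 12:F, 13:F, 14:F, 15:F, 16:pt, 17:pt, 18:pt, 19:F, 20:F, 21:F, 22:F edges: (12,0,has); (12,9,has); (12,11,has); (13,3,has); (13,9,has); (13,10,has); (14,4,has); (14,10,has); (14,11,has); (15,9,has); (15,10,has); (15,11,has); (19,0,has); (19,16,has); (19,18,has); (20,3,has); (20,16,has); (20,17,has); (21,5,has); (21,17,has); (21,18,has); (22,16,has); (22,17,has); (22,18,has)
final:
nodes: 0:pt, 1:pt, 3:pt, 4:pt, 5:pt, 9:pt, 10:pt, 11:pt, 12:F, 13:F, 14:F, 15:F, 16:pt, 17:pt, 18:pt, 19:F, 20:F, 21:F, 22:F
edges: (12,0,has); (12,9,has); (12,11,has); (13,3,has); (13,9,has); (13,10,has); (14,4,has); (14,10,has); (14,11,has); (15,9,has); (15,10,has); (15,11,has); (19,0,has); (19,16,has); (19,18,has); (20,3,has); (20,16,has); (20,17,has); (21,5,has); (21,17,has); (21,18,has); (22,16,has); (22,17,has); (22,18,has)


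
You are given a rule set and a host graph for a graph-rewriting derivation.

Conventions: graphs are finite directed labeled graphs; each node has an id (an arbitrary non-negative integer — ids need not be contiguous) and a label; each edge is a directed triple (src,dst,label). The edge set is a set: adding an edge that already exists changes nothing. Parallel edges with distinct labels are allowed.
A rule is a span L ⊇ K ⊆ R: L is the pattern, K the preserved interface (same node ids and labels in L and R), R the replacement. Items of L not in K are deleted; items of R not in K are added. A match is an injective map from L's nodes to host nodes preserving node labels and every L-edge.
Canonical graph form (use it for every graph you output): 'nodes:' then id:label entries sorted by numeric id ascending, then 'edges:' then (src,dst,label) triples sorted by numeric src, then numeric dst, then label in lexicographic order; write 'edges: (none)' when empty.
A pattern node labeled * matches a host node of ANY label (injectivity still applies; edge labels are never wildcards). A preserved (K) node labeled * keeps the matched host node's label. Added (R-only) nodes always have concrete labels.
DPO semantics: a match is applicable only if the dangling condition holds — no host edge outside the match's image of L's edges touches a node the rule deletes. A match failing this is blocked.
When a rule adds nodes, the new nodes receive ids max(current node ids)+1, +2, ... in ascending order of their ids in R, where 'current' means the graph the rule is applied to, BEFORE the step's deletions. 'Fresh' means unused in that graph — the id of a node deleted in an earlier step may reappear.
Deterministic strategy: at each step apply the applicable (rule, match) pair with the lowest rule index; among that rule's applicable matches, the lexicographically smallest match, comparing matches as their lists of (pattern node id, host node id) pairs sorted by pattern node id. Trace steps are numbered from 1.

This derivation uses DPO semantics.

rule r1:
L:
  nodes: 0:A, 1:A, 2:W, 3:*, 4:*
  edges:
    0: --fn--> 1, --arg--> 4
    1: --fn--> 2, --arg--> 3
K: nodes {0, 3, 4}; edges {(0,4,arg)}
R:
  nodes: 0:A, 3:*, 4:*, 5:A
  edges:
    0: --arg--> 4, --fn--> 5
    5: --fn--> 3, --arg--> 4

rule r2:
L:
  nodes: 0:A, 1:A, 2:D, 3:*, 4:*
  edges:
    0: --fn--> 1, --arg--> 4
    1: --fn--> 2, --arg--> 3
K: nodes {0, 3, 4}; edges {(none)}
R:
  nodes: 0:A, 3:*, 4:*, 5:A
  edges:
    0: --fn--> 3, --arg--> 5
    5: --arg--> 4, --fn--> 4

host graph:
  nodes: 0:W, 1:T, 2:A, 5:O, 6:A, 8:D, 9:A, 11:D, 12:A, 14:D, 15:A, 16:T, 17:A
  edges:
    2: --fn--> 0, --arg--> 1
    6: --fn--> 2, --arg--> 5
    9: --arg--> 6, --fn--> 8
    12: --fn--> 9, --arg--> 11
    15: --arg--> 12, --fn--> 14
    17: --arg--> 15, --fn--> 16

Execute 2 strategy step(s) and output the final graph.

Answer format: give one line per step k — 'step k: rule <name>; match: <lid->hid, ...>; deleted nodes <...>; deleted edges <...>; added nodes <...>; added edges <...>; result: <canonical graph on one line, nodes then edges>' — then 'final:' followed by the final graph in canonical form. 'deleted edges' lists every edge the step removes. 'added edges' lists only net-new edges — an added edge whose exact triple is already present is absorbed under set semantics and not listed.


step 1: rule r1; match: 0->6, 1->2, 2->0, 3->1, 4->5; deleted nodes 0, 2; deleted edges (2,0,fn); (2,1,arg); (6,2,fn); added nodes 18; added edges (6,18,fn); (18,1,fn); (18,5,arg); result: nodes: 1:T, 5:O, 6:A, 8:D, 9:A, 11:D, 12:A, 14:D, 15:A, 16:T, 17:A, 18:A edges: (6,5,arg); (6,18,fn); (9,6,arg); (9,8,fn); (12,9,fn); (12,11,arg); (15,12,arg); (15,14,fn); (17,15,arg); (17,16,fn); (18,1,fn); (18,5,arg)
step 2: rule r2; match: 0->12, 1->9, 2->8, 3->6, 4->11; deleted nodes 8, 9; deleted edges (9,6,arg); (9,8,fn); (12,9,fn); (12,11,arg); added nodes 19; added edges (12,6,fn); (12,19,arg); (19,11,arg); (19,11,fn); result: nodes: 1:T, 5:O, 6:A, 11:D, 12:A, 14:D, 15:A, 16:T, 17:A, 18:A, 19:A edges: (6,5,arg); (6,18,fn); (12,6,fn); (12,19,arg); (15,12,arg); (15,14,fn); (17,15,arg); (17,16,fn); (18,1,fn); (18,5,arg); (19,11,arg); (19,11,fn)
final:
nodes: 1:T, 5:O, 6:A, 11:D, 12:A, 14:D, 15:A, 16:T, 17:A, 18:A, 19:A
edges: (6,5,arg); (6,18,fn); (12,6,fn); (12,19,arg); (15,12,arg); (15,14,fn); (17,15,arg); (17,16,fn); (18,1,fn); (18,5,arg); (19,11,arg); (19,11,fn)


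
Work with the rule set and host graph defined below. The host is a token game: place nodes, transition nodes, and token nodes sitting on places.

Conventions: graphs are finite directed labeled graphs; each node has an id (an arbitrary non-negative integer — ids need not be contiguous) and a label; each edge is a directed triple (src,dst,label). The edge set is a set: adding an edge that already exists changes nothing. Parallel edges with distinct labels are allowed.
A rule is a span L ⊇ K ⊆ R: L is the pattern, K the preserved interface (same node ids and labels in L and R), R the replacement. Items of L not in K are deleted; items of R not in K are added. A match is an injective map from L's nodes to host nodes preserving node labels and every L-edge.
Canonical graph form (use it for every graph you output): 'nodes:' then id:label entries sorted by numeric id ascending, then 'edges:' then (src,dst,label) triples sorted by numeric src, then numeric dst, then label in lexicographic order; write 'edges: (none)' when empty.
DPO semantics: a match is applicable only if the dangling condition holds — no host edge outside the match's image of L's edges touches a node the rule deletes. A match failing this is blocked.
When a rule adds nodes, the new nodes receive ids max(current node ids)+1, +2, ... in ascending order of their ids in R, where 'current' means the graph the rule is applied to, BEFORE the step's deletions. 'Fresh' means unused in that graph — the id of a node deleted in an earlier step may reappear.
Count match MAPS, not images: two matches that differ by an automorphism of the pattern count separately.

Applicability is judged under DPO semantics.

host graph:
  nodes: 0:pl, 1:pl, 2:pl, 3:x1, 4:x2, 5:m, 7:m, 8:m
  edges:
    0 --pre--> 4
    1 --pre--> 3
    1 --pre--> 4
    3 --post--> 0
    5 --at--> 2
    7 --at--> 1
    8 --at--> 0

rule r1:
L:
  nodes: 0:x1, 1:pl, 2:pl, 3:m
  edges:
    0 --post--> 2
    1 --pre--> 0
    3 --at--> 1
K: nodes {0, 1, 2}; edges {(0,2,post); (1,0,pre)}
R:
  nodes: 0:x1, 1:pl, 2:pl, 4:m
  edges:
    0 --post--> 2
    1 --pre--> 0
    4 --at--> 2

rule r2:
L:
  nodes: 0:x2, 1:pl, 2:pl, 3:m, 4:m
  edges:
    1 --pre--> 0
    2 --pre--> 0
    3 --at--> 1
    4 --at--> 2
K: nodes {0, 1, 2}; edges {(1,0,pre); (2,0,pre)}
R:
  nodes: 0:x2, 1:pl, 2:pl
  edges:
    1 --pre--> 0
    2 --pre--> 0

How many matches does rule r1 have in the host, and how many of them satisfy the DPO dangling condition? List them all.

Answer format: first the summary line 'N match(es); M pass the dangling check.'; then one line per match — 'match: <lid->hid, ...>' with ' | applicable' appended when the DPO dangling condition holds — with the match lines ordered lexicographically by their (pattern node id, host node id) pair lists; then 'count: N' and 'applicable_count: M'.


1 match(es); 1 pass the dangling check.
match: 0->3, 1->1, 2->0, 3->7 | applicable
count: 1
applicable_count: 1


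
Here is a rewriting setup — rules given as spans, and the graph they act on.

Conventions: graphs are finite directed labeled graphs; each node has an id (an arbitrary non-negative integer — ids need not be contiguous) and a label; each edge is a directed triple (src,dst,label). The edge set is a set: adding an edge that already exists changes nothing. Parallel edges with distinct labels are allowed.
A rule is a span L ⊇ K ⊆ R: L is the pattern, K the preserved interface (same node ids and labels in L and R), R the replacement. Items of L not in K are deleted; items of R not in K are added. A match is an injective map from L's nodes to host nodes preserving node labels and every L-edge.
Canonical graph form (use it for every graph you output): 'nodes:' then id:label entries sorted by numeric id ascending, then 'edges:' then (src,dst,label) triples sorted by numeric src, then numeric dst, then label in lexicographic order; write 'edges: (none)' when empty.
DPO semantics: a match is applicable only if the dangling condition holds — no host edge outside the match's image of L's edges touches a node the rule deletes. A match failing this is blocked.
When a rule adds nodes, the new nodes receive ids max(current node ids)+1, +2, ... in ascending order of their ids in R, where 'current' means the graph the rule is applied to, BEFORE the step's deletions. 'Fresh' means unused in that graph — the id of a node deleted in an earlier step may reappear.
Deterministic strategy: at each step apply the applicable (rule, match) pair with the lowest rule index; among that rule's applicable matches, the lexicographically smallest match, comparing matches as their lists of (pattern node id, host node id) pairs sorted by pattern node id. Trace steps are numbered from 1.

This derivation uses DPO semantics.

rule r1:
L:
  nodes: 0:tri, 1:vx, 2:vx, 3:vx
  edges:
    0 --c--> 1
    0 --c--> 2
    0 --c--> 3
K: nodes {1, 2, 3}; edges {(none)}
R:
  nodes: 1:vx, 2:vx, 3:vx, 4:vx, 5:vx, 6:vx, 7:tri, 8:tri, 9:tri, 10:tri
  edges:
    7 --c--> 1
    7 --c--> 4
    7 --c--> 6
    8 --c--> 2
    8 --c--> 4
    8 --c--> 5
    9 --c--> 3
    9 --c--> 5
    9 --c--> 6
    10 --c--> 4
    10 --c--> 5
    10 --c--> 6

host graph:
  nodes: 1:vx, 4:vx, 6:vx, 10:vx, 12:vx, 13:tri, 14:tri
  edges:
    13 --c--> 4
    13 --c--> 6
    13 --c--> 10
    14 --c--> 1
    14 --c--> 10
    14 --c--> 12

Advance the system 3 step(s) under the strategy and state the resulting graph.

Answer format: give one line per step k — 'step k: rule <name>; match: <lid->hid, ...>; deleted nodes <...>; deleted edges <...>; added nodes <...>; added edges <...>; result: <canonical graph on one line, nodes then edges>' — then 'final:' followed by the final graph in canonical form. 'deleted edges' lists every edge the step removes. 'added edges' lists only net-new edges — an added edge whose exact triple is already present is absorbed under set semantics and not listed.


step 1: rule r1; match: 0->13, 1->4, 2->6, 3->10; deleted nodes 13; deleted edges (13,4,c); (13,6,c); (13,10,c); added nodes 15, 16, 17, 18, 19, 20, 21; added edges (18,4,c); (18,15,c); (18,17,c); (19,6,c); (19,15,c); (19,16,c); (20,10,c); (20,16,c); (20,17,c); (21,15,c); (21,16,c); (21,17,c); result: nodes: 1:vx, 4:vx, 6:vx, 10:vx, 12:vx, 14:tri, 15:vx, 16:vx, 17:vx, 18:tri, 19:tri, 20:tri, 21:tri edges: (14,1,c); (14,10,c); (14,12,c); (18,4,c); (18,15,c); (18,17,c); (19,6,c); (19,15,c); (19,16,c); (20,10,c); (20,16,c); (20,17,c); (21,15,c); (21,16,c); (21,17,c)
step 2: rule r1; match: 0->14, 1->1, 2->10, 3->12; deleted nodes 14; deleted edges (14,1,c); (14,10,c); (14,12,c); added nodes 22, 23, 24, 25, 26, 27, 28; added edges (25,1,c); (25,22,c); (25,24,c); (26,10,c); (26,22,c); (26,23,c); (27,12,c); (27,23,c); (27,24,c); (28,22,c); (28,23,c); (28,24,c); result: nodes: 1:vx, 4:vx, 6:vx, 10:vx, 12:vx, 15:vx, 16:vx, 17:vx, 18:tri, 19:tri, 20:tri, 21:tri, 22:vx, 23:vx, 24:vx, 25:tri, 26:tri, 27:tri, 28:tri edges: (18,4,c); (18,15,c); (18,17,c); (19,6,c); (19,15,c); (19,16,c); (20,10,c); (20,16,c); (20,17,c); (21,15,c); (21,16,c); (21,17,c); (25,1,c); (25,22,c); (25,24,c); (26,10,c); (26,22,c); (26,23,c); (27,12,c); (27,23,c); (27,24,c); (28,22,c); (28,23,c); (28,24,c)
step 3: rule r1; match: 0->18, 1->4, 2->15, 3->17; deleted nodes 18; deleted edges (18,4,c); (18,15,c); (18,17,c); added nodes 29, 30, 31, 32, 33, 34, 35; added edges (32,4,c); (32,29,c); (32,31,c); (33,15,c); (33,29,c); (33,30,c); (34,17,c); (34,30,c); (34,31,c); (35,29,c); (35,30,c); (35,31,c); result: nodes: 1:vx, 4:vx, 6:vx, 10:vx, 12:vx, 15:vx, 16:vx, 17:vx, 19:tri, 20:tri, 21:tri, 22:vx, 23:vx, 24:vx, 25:tri, 26:tri, 27:tri, 28:tri, 29:vx, 30:vx, 31:vx, 32:tri, 33:tri, 34:tri, 35:tri edges: (19,6,c); (19,15,c); (19,16,c); (20,10,c); (20,16,c); (20,17,c); (21,15,c); (21,16,c); (21,17,c); (25,1,c); (25,22,c); (25,24,c); (26,10,c); (26,22,c); (26,23,c); (27,12,c); (27,23,c); (27,24,c); (28,22,c); (28,23,c); (28,24,c); (32,4,c); (32,29,c); (32,31,c); (33,15,c); (33,29,c); (33,30,c); (34,17,c); (34,30,c); (34,31,c); (35,29,c); (35,30,c); (35,31,c)
final:
nodes: 1:vx, 4:vx, 6:vx, 10:vx, 12:vx, 15:vx, 16:vx, 17:vx, 19:tri, 20:tri, 21:tri, 22:vx, 23:vx, 24:vx, 25:tri, 26:tri, 27:tri, 28:tri, 29:vx, 30:vx, 31:vx, 32:tri, 33:tri, 34:tri, 35:tri
edges: (19,6,c); (19,15,c); (19,16,c); (20,10,c); (20,16,c); (20,17,c); (21,15,c); (21,16,c); (21,17,c); (25,1,c); (25,22,c); (25,24,c); (26,10,c); (26,22,c); (26,23,c); (27,12,c); (27,23,c); (27,24,c); (28,22,c); (28,23,c); (28,24,c); (32,4,c); (32,29,c); (32,31,c); (33,15,c); (33,29,c); (33,30,c); (34,17,c); (34,30,c); (34,31,c); (35,29,c); (35,30,c); (35,31,c)


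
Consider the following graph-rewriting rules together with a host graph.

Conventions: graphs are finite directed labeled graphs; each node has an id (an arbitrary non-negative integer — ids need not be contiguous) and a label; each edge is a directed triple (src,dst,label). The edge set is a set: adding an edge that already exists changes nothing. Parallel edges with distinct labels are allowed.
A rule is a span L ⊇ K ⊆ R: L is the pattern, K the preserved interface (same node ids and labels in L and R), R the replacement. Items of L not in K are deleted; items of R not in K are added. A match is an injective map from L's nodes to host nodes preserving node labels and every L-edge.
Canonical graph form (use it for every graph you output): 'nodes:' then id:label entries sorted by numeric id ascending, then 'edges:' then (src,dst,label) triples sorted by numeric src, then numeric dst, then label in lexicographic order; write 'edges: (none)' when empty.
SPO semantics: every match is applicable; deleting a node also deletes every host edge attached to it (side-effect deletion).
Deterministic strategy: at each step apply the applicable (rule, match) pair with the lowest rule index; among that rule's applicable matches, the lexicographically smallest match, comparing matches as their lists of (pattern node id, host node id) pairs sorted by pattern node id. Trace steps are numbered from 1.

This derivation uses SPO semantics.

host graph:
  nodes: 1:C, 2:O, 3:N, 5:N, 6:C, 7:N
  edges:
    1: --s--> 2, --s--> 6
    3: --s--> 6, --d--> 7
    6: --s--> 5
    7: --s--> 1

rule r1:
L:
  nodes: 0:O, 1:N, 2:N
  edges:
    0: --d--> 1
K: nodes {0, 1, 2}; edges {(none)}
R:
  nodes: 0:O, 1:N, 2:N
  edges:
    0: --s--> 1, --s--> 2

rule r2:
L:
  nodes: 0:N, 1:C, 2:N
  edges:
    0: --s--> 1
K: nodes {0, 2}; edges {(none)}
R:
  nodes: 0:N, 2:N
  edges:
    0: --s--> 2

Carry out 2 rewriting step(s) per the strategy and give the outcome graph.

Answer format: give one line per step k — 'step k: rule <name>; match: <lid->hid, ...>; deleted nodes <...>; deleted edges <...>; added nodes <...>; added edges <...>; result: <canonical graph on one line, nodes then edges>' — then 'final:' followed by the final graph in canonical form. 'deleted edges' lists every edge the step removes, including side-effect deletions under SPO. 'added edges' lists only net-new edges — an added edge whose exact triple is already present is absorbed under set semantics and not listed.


step 1: rule r2; match: 0->3, 1->6, 2->5; deleted nodes 6; deleted edges (1,6,s); (3,6,s); (6,5,s); added nodes (none); added edges (3,5,s); result: nodes: 1:C, 2:O, 3:N, 5:N, 7:N edges: (1,2,s); (3,5,s); (3,7,d); (7,1,s)
step 2: rule r2; match: 0->7, 1->1, 2->3; deleted nodes 1; deleted edges (1,2,s); (7,1,s); added nodes (none); added edges (7,3,s); result: nodes: 2:O, 3:N, 5:N, 7:N edges: (3,5,s); (3,7,d); (7,3,s)
final:
nodes: 2:O, 3:N, 5:N, 7:N
edges: (3,5,s); (3,7,d); (7,3,s)


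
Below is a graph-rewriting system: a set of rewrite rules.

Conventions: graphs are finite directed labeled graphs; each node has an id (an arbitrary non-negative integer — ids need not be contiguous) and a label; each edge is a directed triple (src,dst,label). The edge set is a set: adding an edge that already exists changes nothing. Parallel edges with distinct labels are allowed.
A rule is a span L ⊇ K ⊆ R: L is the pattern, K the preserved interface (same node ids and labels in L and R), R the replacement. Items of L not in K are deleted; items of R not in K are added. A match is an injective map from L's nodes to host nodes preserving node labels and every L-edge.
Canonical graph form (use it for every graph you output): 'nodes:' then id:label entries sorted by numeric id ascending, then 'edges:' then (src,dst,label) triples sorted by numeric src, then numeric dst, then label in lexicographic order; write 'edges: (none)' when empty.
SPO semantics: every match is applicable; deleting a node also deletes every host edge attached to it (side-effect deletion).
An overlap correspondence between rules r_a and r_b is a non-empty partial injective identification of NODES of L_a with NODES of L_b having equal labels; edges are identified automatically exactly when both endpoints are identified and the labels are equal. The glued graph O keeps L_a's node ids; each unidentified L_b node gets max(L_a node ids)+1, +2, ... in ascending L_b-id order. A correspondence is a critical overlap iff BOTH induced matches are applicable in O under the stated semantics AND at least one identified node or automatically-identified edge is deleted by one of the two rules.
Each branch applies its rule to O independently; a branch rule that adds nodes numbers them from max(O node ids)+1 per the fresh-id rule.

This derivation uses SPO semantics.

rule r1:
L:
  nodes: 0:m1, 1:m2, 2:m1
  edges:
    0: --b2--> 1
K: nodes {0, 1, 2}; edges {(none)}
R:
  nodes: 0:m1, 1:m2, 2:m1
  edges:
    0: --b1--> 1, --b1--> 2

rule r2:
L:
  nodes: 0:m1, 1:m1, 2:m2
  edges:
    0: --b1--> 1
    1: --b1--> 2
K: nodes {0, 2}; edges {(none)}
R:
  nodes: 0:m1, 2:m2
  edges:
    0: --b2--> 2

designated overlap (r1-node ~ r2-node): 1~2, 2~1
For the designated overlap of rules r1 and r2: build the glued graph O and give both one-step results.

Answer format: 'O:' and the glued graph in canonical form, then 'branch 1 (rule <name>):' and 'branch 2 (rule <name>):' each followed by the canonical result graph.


O:
nodes: 0:m1, 1:m2, 2:m1, 3:m1
edges: (0,1,b2); (2,1,b1); (3,2,b1)
branch 1 (rule r1):
nodes: 0:m1, 1:m2, 2:m1, 3:m1
edges: (0,1,b1); (0,2,b1); (2,1,b1); (3,2,b1)
branch 2 (rule r2):
nodes: 0:m1, 1:m2, 3:m1
edges: (0,1,b2); (3,1,b2)


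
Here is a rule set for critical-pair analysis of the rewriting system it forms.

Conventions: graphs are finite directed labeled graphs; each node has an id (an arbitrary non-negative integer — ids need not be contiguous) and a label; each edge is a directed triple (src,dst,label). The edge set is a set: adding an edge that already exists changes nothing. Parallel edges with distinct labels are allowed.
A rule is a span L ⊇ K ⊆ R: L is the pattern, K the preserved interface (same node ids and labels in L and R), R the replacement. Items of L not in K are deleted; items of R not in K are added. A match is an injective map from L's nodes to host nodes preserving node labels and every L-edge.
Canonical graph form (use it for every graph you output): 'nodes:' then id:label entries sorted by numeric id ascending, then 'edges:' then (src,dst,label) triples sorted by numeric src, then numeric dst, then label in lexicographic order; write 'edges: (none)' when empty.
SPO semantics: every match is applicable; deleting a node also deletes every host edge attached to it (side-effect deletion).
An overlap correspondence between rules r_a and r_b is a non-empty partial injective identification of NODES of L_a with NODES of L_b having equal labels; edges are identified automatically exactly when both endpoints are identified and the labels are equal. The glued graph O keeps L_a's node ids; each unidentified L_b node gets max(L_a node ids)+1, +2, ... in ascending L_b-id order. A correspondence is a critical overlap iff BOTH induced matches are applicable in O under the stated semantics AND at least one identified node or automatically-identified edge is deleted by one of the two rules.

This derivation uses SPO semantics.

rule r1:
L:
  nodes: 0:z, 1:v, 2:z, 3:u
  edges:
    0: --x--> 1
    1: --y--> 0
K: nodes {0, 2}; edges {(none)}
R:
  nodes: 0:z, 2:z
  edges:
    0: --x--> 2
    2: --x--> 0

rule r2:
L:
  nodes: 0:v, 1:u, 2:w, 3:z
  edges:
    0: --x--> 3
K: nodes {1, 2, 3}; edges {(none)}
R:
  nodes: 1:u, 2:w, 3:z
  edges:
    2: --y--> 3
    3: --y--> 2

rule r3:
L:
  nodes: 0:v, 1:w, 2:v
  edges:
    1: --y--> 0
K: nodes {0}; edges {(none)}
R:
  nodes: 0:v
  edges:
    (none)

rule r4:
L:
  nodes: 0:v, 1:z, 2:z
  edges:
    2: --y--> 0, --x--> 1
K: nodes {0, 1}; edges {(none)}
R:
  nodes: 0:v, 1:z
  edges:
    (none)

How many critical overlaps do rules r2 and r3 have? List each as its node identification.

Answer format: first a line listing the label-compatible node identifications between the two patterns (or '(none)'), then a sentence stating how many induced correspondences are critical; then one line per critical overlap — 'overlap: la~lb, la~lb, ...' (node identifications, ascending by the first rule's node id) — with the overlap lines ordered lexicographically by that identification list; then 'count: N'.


label-compatible node identifications between L(r2) and L(r3): 0~0, 0~2, 2~1
5 of the induced correspondences are critical overlaps of r2 and r3.
overlap: 0~0
overlap: 0~0, 2~1
overlap: 0~2
overlap: 0~2, 2~1
overlap: 2~1
count: 5


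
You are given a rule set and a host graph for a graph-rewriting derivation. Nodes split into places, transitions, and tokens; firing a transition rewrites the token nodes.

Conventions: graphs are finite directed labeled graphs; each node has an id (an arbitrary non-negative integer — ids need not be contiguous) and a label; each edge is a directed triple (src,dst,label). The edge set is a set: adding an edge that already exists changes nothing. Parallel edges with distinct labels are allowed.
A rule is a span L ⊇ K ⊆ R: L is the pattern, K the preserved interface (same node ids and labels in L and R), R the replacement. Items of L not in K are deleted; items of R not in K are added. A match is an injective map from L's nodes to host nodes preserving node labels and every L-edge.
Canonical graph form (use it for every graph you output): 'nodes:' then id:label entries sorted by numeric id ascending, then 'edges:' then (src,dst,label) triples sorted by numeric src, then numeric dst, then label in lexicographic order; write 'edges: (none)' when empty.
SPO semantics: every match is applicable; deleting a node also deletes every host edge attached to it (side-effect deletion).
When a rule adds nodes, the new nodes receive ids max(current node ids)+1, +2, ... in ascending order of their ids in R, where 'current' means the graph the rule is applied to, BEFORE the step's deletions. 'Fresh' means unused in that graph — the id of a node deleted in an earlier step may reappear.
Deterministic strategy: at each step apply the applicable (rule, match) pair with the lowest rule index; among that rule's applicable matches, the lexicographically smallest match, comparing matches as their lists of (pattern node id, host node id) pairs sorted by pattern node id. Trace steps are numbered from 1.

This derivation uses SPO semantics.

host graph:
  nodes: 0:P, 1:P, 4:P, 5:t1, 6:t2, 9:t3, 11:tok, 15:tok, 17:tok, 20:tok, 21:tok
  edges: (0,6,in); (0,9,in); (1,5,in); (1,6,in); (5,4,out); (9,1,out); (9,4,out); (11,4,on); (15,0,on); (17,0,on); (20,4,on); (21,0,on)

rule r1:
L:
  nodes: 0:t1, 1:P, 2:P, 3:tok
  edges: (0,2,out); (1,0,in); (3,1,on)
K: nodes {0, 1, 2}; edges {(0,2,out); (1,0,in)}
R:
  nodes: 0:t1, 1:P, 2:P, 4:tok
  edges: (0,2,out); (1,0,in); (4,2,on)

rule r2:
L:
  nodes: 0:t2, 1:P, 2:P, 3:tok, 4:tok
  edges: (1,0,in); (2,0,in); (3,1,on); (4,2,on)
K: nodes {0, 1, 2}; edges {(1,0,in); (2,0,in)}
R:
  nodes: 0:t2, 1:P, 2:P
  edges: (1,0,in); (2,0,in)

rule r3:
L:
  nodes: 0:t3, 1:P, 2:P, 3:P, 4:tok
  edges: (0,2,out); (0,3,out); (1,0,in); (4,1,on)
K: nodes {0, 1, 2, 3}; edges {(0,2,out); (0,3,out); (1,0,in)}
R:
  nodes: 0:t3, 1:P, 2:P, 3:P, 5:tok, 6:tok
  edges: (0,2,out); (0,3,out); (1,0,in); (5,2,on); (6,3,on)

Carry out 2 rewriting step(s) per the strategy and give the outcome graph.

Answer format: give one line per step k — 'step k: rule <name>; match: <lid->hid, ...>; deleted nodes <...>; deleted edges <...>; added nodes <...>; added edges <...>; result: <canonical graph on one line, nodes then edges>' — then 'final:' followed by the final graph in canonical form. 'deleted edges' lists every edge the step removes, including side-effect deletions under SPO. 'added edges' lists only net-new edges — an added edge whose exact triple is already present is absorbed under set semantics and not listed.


step 1: rule r3; match: 0->9, 1->0, 2->1, 3->4, 4->15; deleted nodes 15; deleted edges (15,0,on); added nodes 22, 23; added edges (22,1,on); (23,4,on); result: nodes: 0:P, 1:P, 4:P, 5:t1, 6:t2, 9:t3, 11:tok, 17:tok, 20:tok, 21:tok, 22:tok, 23:tok edges: (0,6,in); (0,9,in); (1,5,in); (1,6,in); (5,4,out); (9,1,out); (9,4,out); (11,4,on); (17,0,on); (20,4,on); (21,0,on); (22,1,on); (23,4,on)
step 2: rule r1; match: 0->5, 1->1, 2->4, 3->22; deleted nodes 22; deleted edges (22,1,on); added nodes 24; added edges (24,4,on); result: nodes: 0:P, 1:P, 4:P, 5:t1, 6:t2, 9:t3, 11:tok, 17:tok, 20:tok, 21:tok, 23:tok, 24:tok edges: (0,6,in); (0,9,in); (1,5,in); (1,6,in); (5,4,out); (9,1,out); (9,4,out); (11,4,on); (17,0,on); (20,4,on); (21,0,on); (23,4,on); (24,4,on)
final:
nodes: 0:P, 1:P, 4:P, 5:t1, 6:t2, 9:t3, 11:tok, 17:tok, 20:tok, 21:tok, 23:tok, 24:tok
edges: (0,6,in); (0,9,in); (1,5,in); (1,6,in); (5,4,out); (9,1,out); (9,4,out); (11,4,on); (17,0,on); (20,4,on); (21,0,on); (23,4,on); (24,4,on)
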